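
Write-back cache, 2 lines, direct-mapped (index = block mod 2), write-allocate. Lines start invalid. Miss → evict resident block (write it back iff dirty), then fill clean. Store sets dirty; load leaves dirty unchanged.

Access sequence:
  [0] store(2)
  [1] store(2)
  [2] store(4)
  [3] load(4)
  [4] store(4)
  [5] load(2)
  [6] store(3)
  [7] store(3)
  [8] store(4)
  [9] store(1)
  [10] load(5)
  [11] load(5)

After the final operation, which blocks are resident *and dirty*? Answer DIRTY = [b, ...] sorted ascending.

0: W B2 → L0 miss [D]
1: W B2 → L0 hit [D]
2: W B4 → L0 miss wb→B2 [D]
3: R B4 → L0 hit [D]
4: W B4 → L0 hit [D]
5: R B2 → L0 miss wb→B4 [-]
6: W B3 → L1 miss [D]
7: W B3 → L1 hit [D]
8: W B4 → L0 miss [D]
9: W B1 → L1 miss wb→B3 [D]
10: R B5 → L1 miss wb→B1 [-]
11: R B5 → L1 hit [-]

DIRTY = [4]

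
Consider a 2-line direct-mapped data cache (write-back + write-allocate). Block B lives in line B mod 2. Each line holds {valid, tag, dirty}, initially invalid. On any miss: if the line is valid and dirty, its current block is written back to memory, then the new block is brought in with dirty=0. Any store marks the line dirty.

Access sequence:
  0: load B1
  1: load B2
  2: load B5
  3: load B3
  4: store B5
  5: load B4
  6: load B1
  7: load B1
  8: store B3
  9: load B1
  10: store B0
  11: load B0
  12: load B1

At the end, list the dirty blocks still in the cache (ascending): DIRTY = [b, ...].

DIRTY = [0]

  0 | R B1 → L1 miss [-]
  1 | R B2 → L0 miss [-]
  2 | R B5 → L1 miss [-]
  3 | R B3 → L1 miss [-]
  4 | W B5 → L1 miss [D]
  5 | R B4 → L0 miss [-]
  6 | R B1 → L1 miss wb→B5 [-]
  7 | R B1 → L1 hit [-]
  8 | W B3 → L1 miss [D]
  9 | R B1 → L1 miss wb→B3 [-]
  10 | W B0 → L0 miss [D]
  11 | R B0 → L0 hit [D]
  12 | R B1 → L1 hit [-]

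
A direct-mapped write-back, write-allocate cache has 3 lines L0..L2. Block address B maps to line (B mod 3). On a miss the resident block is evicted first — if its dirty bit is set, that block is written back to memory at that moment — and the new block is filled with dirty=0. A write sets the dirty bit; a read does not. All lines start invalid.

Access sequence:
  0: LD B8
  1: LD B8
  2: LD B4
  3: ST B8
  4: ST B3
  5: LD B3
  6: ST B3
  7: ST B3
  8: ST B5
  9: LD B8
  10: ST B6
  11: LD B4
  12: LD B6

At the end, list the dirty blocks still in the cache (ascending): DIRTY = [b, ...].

DIRTY = [6]

0: R B8 → L2 miss [-]
1: R B8 → L2 hit [-]
2: R B4 → L1 miss [-]
3: W B8 → L2 hit [D]
4: W B3 → L0 miss [D]
5: R B3 → L0 hit [D]
6: W B3 → L0 hit [D]
7: W B3 → L0 hit [D]
8: W B5 → L2 miss wb→B8 [D]
9: R B8 → L2 miss wb→B5 [-]
10: W B6 → L0 miss wb→B3 [D]
11: R B4 → L1 hit [-]
12: R B6 → L0 hit [D]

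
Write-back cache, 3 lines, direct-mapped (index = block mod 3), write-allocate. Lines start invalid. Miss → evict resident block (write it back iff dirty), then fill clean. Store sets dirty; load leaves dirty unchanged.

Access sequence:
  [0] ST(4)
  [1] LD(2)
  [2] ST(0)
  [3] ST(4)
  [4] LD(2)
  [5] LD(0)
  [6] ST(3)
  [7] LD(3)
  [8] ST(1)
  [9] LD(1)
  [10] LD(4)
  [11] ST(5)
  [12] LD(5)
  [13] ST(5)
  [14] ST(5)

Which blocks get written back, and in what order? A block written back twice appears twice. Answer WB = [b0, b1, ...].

  0 | W B4 → L1 miss [D]
  1 | R B2 → L2 miss [-]
  2 | W B0 → L0 miss [D]
  3 | W B4 → L1 hit [D]
  4 | R B2 → L2 hit [-]
  5 | R B0 → L0 hit [D]
  6 | W B3 → L0 miss wb→B0 [D]
  7 | R B3 → L0 hit [D]
  8 | W B1 → L1 miss wb→B4 [D]
  9 | R B1 → L1 hit [D]
  10 | R B4 → L1 miss wb→B1 [-]
  11 | W B5 → L2 miss [D]
  12 | R B5 → L2 hit [D]
  13 | W B5 → L2 hit [D]
  14 | W B5 → L2 hit [D]

WB = [0, 4, 1]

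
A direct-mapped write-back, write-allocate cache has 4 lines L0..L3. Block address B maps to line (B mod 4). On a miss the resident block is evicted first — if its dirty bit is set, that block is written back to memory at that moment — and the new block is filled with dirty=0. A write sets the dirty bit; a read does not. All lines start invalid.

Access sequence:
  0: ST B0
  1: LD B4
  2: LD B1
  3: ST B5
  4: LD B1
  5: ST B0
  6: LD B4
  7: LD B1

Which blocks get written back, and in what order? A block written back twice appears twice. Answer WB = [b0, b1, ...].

0: W B0 → L0 miss [D]
1: R B4 → L0 miss wb→B0 [-]
2: R B1 → L1 miss [-]
3: W B5 → L1 miss [D]
4: R B1 → L1 miss wb→B5 [-]
5: W B0 → L0 miss [D]
6: R B4 → L0 miss wb→B0 [-]
7: R B1 → L1 hit [-]

WB = [0, 5, 0]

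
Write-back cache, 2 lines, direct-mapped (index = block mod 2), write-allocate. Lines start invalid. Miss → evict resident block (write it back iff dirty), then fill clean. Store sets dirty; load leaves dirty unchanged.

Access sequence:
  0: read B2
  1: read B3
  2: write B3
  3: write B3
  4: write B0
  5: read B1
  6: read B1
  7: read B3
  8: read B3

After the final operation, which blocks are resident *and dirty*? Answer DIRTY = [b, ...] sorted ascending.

DIRTY = [0]

0: R B2 -> L0 miss  d=-]
1: R B3 -> L1 miss  d=-]
2: W B3 -> L1 hit  d=D]
3: W B3 -> L1 hit  d=D]
4: W B0 -> L0 miss  d=D]
5: R B1 -> L1 miss wb->B3  d=-]
6: R B1 -> L1 hit  d=-]
7: R B3 -> L1 miss  d=-]
8: R B3 -> L1 hit  d=-]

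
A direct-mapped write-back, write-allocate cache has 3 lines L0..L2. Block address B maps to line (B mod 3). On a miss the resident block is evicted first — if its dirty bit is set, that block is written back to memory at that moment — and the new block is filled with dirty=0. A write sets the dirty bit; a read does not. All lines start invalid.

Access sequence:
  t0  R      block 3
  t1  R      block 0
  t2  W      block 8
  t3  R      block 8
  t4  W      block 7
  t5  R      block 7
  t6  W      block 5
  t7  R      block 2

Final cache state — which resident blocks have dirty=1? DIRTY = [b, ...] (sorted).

DIRTY = [7]

  0 | R B3 → L0 miss [-]
  1 | R B0 → L0 miss [-]
  2 | W B8 → L2 miss [D]
  3 | R B8 → L2 hit [D]
  4 | W B7 → L1 miss [D]
  5 | R B7 → L1 hit [D]
  6 | W B5 → L2 miss wb→B8 [D]
  7 | R B2 → L2 miss wb→B5 [-]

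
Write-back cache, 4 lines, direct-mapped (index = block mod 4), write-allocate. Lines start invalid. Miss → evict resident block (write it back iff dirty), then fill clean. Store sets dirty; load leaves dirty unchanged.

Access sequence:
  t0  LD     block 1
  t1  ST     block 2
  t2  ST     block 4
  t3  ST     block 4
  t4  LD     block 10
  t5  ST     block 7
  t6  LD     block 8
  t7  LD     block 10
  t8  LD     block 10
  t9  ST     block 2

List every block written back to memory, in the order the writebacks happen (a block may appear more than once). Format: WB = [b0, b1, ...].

0: R B1 -> L1 miss  d=-]
1: W B2 -> L2 miss  d=D]
2: W B4 -> L0 miss  d=D]
3: W B4 -> L0 hit  d=D]
4: R B10 -> L2 miss wb->B2  d=-]
5: W B7 -> L3 miss  d=D]
6: R B8 -> L0 miss wb->B4  d=-]
7: R B10 -> L2 hit  d=-]
8: R B10 -> L2 hit  d=-]
9: W B2 -> L2 miss  d=D]

WB = [2, 4]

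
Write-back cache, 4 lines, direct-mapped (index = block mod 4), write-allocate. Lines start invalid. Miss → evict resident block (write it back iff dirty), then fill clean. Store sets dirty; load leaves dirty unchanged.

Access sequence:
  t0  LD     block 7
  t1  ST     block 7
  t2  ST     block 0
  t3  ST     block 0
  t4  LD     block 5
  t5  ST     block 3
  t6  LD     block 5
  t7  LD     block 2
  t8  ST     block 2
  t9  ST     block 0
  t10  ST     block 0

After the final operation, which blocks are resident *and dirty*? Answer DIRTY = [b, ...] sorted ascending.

  0 | R B7 → L3 miss [-]
  1 | W B7 → L3 hit [D]
  2 | W B0 → L0 miss [D]
  3 | W B0 → L0 hit [D]
  4 | R B5 → L1 miss [-]
  5 | W B3 → L3 miss wb→B7 [D]
  6 | R B5 → L1 hit [-]
  7 | R B2 → L2 miss [-]
  8 | W B2 → L2 hit [D]
  9 | W B0 → L0 hit [D]
  10 | W B0 → L0 hit [D]

DIRTY = [0, 2, 3]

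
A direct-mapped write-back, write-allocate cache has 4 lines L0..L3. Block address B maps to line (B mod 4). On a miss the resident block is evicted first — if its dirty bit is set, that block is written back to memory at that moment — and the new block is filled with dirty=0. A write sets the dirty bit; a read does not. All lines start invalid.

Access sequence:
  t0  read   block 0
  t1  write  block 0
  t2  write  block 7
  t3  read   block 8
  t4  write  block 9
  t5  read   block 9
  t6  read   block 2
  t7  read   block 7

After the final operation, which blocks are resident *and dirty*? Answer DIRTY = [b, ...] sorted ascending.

0: R B0 → L0 miss [-]
1: W B0 → L0 hit [D]
2: W B7 → L3 miss [D]
3: R B8 → L0 miss wb→B0 [-]
4: W B9 → L1 miss [D]
5: R B9 → L1 hit [D]
6: R B2 → L2 miss [-]
7: R B7 → L3 hit [D]

DIRTY = [7, 9]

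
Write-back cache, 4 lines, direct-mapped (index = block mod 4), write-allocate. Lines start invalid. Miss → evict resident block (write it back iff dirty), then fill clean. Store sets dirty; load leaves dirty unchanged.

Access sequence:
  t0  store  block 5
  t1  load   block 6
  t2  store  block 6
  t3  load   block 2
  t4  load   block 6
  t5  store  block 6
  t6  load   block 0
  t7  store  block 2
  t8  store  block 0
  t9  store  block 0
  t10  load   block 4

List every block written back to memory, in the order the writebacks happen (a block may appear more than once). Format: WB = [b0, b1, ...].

WB = [6, 6, 0]

  0 | W B5 → L1 miss [D]
  1 | R B6 → L2 miss [-]
  2 | W B6 → L2 hit [D]
  3 | R B2 → L2 miss wb→B6 [-]
  4 | R B6 → L2 miss [-]
  5 | W B6 → L2 hit [D]
  6 | R B0 → L0 miss [-]
  7 | W B2 → L2 miss wb→B6 [D]
  8 | W B0 → L0 hit [D]
  9 | W B0 → L0 hit [D]
  10 | R B4 → L0 miss wb→B0 [-]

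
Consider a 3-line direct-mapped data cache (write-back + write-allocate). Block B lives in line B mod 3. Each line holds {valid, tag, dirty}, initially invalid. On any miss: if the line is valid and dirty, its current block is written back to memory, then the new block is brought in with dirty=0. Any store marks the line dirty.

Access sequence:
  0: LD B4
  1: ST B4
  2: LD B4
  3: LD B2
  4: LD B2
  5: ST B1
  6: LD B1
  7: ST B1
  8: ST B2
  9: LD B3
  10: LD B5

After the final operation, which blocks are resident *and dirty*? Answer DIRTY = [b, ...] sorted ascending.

0: R B4 -> L1 miss  d=-]
1: W B4 -> L1 hit  d=D]
2: R B4 -> L1 hit  d=D]
3: R B2 -> L2 miss  d=-]
4: R B2 -> L2 hit  d=-]
5: W B1 -> L1 miss wb->B4  d=D]
6: R B1 -> L1 hit  d=D]
7: W B1 -> L1 hit  d=D]
8: W B2 -> L2 hit  d=D]
9: R B3 -> L0 miss  d=-]
10: R B5 -> L2 miss wb->B2  d=-]

DIRTY = [1]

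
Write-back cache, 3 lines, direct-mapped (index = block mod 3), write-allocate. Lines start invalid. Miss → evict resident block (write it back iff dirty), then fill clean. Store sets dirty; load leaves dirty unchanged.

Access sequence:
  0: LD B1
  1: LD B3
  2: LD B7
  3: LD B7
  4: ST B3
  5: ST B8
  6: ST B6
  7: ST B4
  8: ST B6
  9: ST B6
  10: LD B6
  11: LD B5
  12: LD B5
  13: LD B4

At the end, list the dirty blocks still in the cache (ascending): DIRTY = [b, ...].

DIRTY = [4, 6]

  0 | R B1 → L1 miss [-]
  1 | R B3 → L0 miss [-]
  2 | R B7 → L1 miss [-]
  3 | R B7 → L1 hit [-]
  4 | W B3 → L0 hit [D]
  5 | W B8 → L2 miss [D]
  6 | W B6 → L0 miss wb→B3 [D]
  7 | W B4 → L1 miss [D]
  8 | W B6 → L0 hit [D]
  9 | W B6 → L0 hit [D]
  10 | R B6 → L0 hit [D]
  11 | R B5 → L2 miss wb→B8 [-]
  12 | R B5 → L2 hit [-]
  13 | R B4 → L1 hit [D]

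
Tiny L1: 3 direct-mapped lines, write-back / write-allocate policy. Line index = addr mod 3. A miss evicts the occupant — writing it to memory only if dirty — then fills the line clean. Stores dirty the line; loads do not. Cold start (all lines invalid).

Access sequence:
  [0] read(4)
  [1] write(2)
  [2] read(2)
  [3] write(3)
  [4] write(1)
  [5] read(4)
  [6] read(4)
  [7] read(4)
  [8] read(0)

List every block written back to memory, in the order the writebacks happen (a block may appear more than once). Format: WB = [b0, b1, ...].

0: R B4 -> L1 miss  d=-]
1: W B2 -> L2 miss  d=D]
2: R B2 -> L2 hit  d=D]
3: W B3 -> L0 miss  d=D]
4: W B1 -> L1 miss  d=D]
5: R B4 -> L1 miss wb->B1  d=-]
6: R B4 -> L1 hit  d=-]
7: R B4 -> L1 hit  d=-]
8: R B0 -> L0 miss wb->B3  d=-]

WB = [1, 3]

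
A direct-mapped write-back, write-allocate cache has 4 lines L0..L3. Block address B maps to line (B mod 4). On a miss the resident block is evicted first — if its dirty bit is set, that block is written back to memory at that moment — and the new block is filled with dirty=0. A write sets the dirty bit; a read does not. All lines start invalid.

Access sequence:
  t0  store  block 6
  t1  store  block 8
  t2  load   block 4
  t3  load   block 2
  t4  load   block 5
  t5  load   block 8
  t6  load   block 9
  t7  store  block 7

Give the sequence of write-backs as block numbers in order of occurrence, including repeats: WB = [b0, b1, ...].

WB = [8, 6]

0: W B6 -> L2 miss  d=D]
1: W B8 -> L0 miss  d=D]
2: R B4 -> L0 miss wb->B8  d=-]
3: R B2 -> L2 miss wb->B6  d=-]
4: R B5 -> L1 miss  d=-]
5: R B8 -> L0 miss  d=-]
6: R B9 -> L1 miss  d=-]
7: W B7 -> L3 miss  d=D]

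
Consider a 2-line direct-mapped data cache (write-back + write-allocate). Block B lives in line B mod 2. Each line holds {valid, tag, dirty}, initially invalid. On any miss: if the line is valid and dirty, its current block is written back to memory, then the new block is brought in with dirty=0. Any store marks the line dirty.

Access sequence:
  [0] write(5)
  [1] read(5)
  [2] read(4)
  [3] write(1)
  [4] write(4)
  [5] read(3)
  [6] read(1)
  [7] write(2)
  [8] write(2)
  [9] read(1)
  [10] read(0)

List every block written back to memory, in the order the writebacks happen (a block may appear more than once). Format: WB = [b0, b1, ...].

WB = [5, 1, 4, 2]

0: W B5 → L1 miss [D]
1: R B5 → L1 hit [D]
2: R B4 → L0 miss [-]
3: W B1 → L1 miss wb→B5 [D]
4: W B4 → L0 hit [D]
5: R B3 → L1 miss wb→B1 [-]
6: R B1 → L1 miss [-]
7: W B2 → L0 miss wb→B4 [D]
8: W B2 → L0 hit [D]
9: R B1 → L1 hit [-]
10: R B0 → L0 miss wb→B2 [-]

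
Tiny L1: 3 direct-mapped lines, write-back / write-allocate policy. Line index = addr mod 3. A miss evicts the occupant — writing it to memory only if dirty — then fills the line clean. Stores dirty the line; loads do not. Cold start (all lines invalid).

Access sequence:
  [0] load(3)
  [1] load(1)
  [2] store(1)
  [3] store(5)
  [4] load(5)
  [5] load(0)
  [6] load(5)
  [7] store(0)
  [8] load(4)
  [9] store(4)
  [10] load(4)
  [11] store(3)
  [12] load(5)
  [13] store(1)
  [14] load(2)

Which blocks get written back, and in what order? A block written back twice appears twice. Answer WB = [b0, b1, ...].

0: R B3 -> L0 miss  d=-]
1: R B1 -> L1 miss  d=-]
2: W B1 -> L1 hit  d=D]
3: W B5 -> L2 miss  d=D]
4: R B5 -> L2 hit  d=D]
5: R B0 -> L0 miss  d=-]
6: R B5 -> L2 hit  d=D]
7: W B0 -> L0 hit  d=D]
8: R B4 -> L1 miss wb->B1  d=-]
9: W B4 -> L1 hit  d=D]
10: R B4 -> L1 hit  d=D]
11: W B3 -> L0 miss wb->B0  d=D]
12: R B5 -> L2 hit  d=D]
13: W B1 -> L1 miss wb->B4  d=D]
14: R B2 -> L2 miss wb->B5  d=-]

WB = [1, 0, 4, 5]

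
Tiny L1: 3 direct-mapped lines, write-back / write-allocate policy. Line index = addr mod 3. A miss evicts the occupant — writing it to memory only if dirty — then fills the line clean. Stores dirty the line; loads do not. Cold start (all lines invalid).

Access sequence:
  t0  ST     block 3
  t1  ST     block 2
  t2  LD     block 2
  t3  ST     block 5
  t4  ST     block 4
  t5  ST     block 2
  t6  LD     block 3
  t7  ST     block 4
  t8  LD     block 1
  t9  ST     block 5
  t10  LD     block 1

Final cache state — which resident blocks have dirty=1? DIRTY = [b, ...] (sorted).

  0 | W B3 → L0 miss [D]
  1 | W B2 → L2 miss [D]
  2 | R B2 → L2 hit [D]
  3 | W B5 → L2 miss wb→B2 [D]
  4 | W B4 → L1 miss [D]
  5 | W B2 → L2 miss wb→B5 [D]
  6 | R B3 → L0 hit [D]
  7 | W B4 → L1 hit [D]
  8 | R B1 → L1 miss wb→B4 [-]
  9 | W B5 → L2 miss wb→B2 [D]
  10 | R B1 → L1 hit [-]

DIRTY = [3, 5]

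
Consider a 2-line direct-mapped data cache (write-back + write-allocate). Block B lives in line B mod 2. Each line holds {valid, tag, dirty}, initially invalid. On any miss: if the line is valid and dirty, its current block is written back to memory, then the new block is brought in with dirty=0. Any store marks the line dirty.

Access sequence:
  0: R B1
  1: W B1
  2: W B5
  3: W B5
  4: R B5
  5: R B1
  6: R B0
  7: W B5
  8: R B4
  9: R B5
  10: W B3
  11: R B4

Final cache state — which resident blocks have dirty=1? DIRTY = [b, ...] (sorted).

  0 | R B1 → L1 miss [-]
  1 | W B1 → L1 hit [D]
  2 | W B5 → L1 miss wb→B1 [D]
  3 | W B5 → L1 hit [D]
  4 | R B5 → L1 hit [D]
  5 | R B1 → L1 miss wb→B5 [-]
  6 | R B0 → L0 miss [-]
  7 | W B5 → L1 miss [D]
  8 | R B4 → L0 miss [-]
  9 | R B5 → L1 hit [D]
  10 | W B3 → L1 miss wb→B5 [D]
  11 | R B4 → L0 hit [-]

DIRTY = [3]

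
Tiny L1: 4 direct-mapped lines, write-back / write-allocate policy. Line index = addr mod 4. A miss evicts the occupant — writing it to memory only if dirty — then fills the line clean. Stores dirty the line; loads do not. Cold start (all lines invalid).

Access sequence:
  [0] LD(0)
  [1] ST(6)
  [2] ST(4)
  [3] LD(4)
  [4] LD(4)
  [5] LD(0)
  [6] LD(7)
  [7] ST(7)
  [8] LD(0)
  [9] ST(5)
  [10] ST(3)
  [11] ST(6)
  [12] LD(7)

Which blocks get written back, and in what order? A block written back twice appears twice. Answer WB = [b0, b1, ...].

WB = [4, 7, 3]

  0 | R B0 → L0 miss [-]
  1 | W B6 → L2 miss [D]
  2 | W B4 → L0 miss [D]
  3 | R B4 → L0 hit [D]
  4 | R B4 → L0 hit [D]
  5 | R B0 → L0 miss wb→B4 [-]
  6 | R B7 → L3 miss [-]
  7 | W B7 → L3 hit [D]
  8 | R B0 → L0 hit [-]
  9 | W B5 → L1 miss [D]
  10 | W B3 → L3 miss wb→B7 [D]
  11 | W B6 → L2 hit [D]
  12 | R B7 → L3 miss wb→B3 [-]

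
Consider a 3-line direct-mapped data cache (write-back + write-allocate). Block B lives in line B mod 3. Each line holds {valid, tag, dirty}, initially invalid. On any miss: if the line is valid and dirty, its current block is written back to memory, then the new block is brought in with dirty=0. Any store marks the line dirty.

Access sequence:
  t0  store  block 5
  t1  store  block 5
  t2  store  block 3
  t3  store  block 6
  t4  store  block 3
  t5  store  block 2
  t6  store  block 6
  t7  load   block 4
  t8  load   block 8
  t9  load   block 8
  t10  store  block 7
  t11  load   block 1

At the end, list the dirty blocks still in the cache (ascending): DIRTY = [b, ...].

DIRTY = [6]

0: W B5 -> L2 miss  d=D]
1: W B5 -> L2 hit  d=D]
2: W B3 -> L0 miss  d=D]
3: W B6 -> L0 miss wb->B3  d=D]
4: W B3 -> L0 miss wb->B6  d=D]
5: W B2 -> L2 miss wb->B5  d=D]
6: W B6 -> L0 miss wb->B3  d=D]
7: R B4 -> L1 miss  d=-]
8: R B8 -> L2 miss wb->B2  d=-]
9: R B8 -> L2 hit  d=-]
10: W B7 -> L1 miss  d=D]
11: R B1 -> L1 miss wb->B7  d=-]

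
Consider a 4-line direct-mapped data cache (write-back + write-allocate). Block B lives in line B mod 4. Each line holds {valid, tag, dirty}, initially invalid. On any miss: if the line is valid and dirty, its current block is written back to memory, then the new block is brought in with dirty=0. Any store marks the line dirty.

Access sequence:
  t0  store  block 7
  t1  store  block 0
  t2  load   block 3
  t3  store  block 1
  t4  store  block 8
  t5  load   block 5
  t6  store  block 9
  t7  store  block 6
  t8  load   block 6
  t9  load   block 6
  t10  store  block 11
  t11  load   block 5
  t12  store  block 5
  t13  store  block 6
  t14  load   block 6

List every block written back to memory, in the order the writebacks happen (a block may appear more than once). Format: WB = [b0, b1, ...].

WB = [7, 0, 1, 9]

0: W B7 → L3 miss [D]
1: W B0 → L0 miss [D]
2: R B3 → L3 miss wb→B7 [-]
3: W B1 → L1 miss [D]
4: W B8 → L0 miss wb→B0 [D]
5: R B5 → L1 miss wb→B1 [-]
6: W B9 → L1 miss [D]
7: W B6 → L2 miss [D]
8: R B6 → L2 hit [D]
9: R B6 → L2 hit [D]
10: W B11 → L3 miss [D]
11: R B5 → L1 miss wb→B9 [-]
12: W B5 → L1 hit [D]
13: W B6 → L2 hit [D]
14: R B6 → L2 hit [D]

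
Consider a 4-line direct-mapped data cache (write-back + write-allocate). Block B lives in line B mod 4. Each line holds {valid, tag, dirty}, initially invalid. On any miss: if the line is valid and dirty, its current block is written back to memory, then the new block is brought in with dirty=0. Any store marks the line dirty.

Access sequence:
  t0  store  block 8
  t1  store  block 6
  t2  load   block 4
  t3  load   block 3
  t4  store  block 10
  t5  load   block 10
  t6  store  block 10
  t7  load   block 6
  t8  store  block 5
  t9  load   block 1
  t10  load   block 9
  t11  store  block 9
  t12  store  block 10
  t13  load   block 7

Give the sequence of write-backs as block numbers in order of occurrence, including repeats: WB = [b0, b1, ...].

0: W B8 -> L0 miss  d=D]
1: W B6 -> L2 miss  d=D]
2: R B4 -> L0 miss wb->B8  d=-]
3: R B3 -> L3 miss  d=-]
4: W B10 -> L2 miss wb->B6  d=D]
5: R B10 -> L2 hit  d=D]
6: W B10 -> L2 hit  d=D]
7: R B6 -> L2 miss wb->B10  d=-]
8: W B5 -> L1 miss  d=D]
9: R B1 -> L1 miss wb->B5  d=-]
10: R B9 -> L1 miss  d=-]
11: W B9 -> L1 hit  d=D]
12: W B10 -> L2 miss  d=D]
13: R B7 -> L3 miss  d=-]

WB = [8, 6, 10, 5]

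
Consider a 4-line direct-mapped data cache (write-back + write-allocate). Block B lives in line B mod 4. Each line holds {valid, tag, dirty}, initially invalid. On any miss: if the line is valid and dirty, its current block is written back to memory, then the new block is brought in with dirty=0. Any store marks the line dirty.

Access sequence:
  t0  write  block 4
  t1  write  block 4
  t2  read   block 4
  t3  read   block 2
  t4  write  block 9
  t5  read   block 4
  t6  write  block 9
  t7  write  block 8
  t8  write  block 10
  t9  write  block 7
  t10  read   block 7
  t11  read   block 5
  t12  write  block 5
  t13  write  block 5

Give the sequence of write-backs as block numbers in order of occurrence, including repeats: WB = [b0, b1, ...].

0: W B4 → L0 miss [D]
1: W B4 → L0 hit [D]
2: R B4 → L0 hit [D]
3: R B2 → L2 miss [-]
4: W B9 → L1 miss [D]
5: R B4 → L0 hit [D]
6: W B9 → L1 hit [D]
7: W B8 → L0 miss wb→B4 [D]
8: W B10 → L2 miss [D]
9: W B7 → L3 miss [D]
10: R B7 → L3 hit [D]
11: R B5 → L1 miss wb→B9 [-]
12: W B5 → L1 hit [D]
13: W B5 → L1 hit [D]

WB = [4, 9]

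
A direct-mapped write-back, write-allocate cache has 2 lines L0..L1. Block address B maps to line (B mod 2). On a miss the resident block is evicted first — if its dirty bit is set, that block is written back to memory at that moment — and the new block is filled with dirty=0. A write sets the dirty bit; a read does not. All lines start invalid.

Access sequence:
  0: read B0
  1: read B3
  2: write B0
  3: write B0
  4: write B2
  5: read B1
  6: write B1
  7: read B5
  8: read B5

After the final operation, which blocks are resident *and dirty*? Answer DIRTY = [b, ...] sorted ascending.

DIRTY = [2]

  0 | R B0 → L0 miss [-]
  1 | R B3 → L1 miss [-]
  2 | W B0 → L0 hit [D]
  3 | W B0 → L0 hit [D]
  4 | W B2 → L0 miss wb→B0 [D]
  5 | R B1 → L1 miss [-]
  6 | W B1 → L1 hit [D]
  7 | R B5 → L1 miss wb→B1 [-]
  8 | R B5 → L1 hit [-]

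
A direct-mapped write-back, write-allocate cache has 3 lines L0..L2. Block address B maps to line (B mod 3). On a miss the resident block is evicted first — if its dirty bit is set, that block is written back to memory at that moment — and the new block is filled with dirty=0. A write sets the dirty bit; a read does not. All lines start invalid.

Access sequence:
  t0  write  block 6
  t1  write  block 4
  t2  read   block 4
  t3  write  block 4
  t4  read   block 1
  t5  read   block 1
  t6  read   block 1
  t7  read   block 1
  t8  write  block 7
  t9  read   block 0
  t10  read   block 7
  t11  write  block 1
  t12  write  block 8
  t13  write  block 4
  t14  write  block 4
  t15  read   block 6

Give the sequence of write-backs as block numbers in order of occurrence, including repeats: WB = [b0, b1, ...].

WB = [4, 6, 7, 1]

  0 | W B6 → L0 miss [D]
  1 | W B4 → L1 miss [D]
  2 | R B4 → L1 hit [D]
  3 | W B4 → L1 hit [D]
  4 | R B1 → L1 miss wb→B4 [-]
  5 | R B1 → L1 hit [-]
  6 | R B1 → L1 hit [-]
  7 | R B1 → L1 hit [-]
  8 | W B7 → L1 miss [D]
  9 | R B0 → L0 miss wb→B6 [-]
  10 | R B7 → L1 hit [D]
  11 | W B1 → L1 miss wb→B7 [D]
  12 | W B8 → L2 miss [D]
  13 | W B4 → L1 miss wb→B1 [D]
  14 | W B4 → L1 hit [D]
  15 | R B6 → L0 miss [-]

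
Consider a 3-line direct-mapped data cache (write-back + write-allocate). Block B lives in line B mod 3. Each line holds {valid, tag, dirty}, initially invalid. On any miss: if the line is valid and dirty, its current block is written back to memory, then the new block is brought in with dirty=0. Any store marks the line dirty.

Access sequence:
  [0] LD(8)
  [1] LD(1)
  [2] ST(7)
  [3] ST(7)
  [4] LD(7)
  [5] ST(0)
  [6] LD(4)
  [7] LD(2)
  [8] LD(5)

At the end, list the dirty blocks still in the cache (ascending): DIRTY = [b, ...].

  0 | R B8 → L2 miss [-]
  1 | R B1 → L1 miss [-]
  2 | W B7 → L1 miss [D]
  3 | W B7 → L1 hit [D]
  4 | R B7 → L1 hit [D]
  5 | W B0 → L0 miss [D]
  6 | R B4 → L1 miss wb→B7 [-]
  7 | R B2 → L2 miss [-]
  8 | R B5 → L2 miss [-]

DIRTY = [0]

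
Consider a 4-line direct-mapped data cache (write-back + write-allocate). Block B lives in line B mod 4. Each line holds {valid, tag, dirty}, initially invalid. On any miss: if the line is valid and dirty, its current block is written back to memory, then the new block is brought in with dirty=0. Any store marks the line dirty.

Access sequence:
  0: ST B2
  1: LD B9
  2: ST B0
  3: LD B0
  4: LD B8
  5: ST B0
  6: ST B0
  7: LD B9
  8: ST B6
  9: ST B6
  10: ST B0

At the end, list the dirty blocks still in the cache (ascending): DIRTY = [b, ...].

DIRTY = [0, 6]

  0 | W B2 → L2 miss [D]
  1 | R B9 → L1 miss [-]
  2 | W B0 → L0 miss [D]
  3 | R B0 → L0 hit [D]
  4 | R B8 → L0 miss wb→B0 [-]
  5 | W B0 → L0 miss [D]
  6 | W B0 → L0 hit [D]
  7 | R B9 → L1 hit [-]
  8 | W B6 → L2 miss wb→B2 [D]
  9 | W B6 → L2 hit [D]
  10 | W B0 → L0 hit [D]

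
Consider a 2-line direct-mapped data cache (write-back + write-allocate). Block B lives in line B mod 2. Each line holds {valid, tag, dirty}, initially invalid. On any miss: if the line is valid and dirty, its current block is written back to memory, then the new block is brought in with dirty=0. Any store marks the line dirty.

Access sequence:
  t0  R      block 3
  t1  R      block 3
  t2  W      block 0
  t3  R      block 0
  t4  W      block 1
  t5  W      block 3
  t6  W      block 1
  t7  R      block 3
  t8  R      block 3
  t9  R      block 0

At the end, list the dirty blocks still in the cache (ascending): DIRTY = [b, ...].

DIRTY = [0]

  0 | R B3 → L1 miss [-]
  1 | R B3 → L1 hit [-]
  2 | W B0 → L0 miss [D]
  3 | R B0 → L0 hit [D]
  4 | W B1 → L1 miss [D]
  5 | W B3 → L1 miss wb→B1 [D]
  6 | W B1 → L1 miss wb→B3 [D]
  7 | R B3 → L1 miss wb→B1 [-]
  8 | R B3 → L1 hit [-]
  9 | R B0 → L0 hit [D]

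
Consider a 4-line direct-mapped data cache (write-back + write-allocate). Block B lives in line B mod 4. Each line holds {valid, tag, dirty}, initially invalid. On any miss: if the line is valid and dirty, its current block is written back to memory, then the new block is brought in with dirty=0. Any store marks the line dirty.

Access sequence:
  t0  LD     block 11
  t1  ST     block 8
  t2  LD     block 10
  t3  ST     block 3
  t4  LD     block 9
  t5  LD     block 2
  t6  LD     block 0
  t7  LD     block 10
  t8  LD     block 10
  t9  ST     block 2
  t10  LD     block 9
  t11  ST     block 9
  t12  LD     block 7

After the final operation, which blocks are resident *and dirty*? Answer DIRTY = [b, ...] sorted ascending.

  0 | R B11 → L3 miss [-]
  1 | W B8 → L0 miss [D]
  2 | R B10 → L2 miss [-]
  3 | W B3 → L3 miss [D]
  4 | R B9 → L1 miss [-]
  5 | R B2 → L2 miss [-]
  6 | R B0 → L0 miss wb→B8 [-]
  7 | R B10 → L2 miss [-]
  8 | R B10 → L2 hit [-]
  9 | W B2 → L2 miss [D]
  10 | R B9 → L1 hit [-]
  11 | W B9 → L1 hit [D]
  12 | R B7 → L3 miss wb→B3 [-]

DIRTY = [2, 9]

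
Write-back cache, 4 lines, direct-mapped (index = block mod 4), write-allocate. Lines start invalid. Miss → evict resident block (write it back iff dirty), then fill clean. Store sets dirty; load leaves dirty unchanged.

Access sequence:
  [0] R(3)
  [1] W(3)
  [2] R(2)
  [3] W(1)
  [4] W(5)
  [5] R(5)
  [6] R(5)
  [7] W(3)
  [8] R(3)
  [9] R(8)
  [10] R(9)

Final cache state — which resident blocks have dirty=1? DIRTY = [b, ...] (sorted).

DIRTY = [3]

0: R B3 -> L3 miss  d=-]
1: W B3 -> L3 hit  d=D]
2: R B2 -> L2 miss  d=-]
3: W B1 -> L1 miss  d=D]
4: W B5 -> L1 miss wb->B1  d=D]
5: R B5 -> L1 hit  d=D]
6: R B5 -> L1 hit  d=D]
7: W B3 -> L3 hit  d=D]
8: R B3 -> L3 hit  d=D]
9: R B8 -> L0 miss  d=-]
10: R B9 -> L1 miss wb->B5  d=-]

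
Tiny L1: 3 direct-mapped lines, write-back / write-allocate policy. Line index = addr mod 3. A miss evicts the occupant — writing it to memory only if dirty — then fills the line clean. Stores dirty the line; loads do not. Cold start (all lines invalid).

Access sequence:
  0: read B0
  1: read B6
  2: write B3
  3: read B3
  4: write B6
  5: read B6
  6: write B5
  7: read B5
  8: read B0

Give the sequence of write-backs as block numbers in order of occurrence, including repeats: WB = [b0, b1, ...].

0: R B0 → L0 miss [-]
1: R B6 → L0 miss [-]
2: W B3 → L0 miss [D]
3: R B3 → L0 hit [D]
4: W B6 → L0 miss wb→B3 [D]
5: R B6 → L0 hit [D]
6: W B5 → L2 miss [D]
7: R B5 → L2 hit [D]
8: R B0 → L0 miss wb→B6 [-]

WB = [3, 6]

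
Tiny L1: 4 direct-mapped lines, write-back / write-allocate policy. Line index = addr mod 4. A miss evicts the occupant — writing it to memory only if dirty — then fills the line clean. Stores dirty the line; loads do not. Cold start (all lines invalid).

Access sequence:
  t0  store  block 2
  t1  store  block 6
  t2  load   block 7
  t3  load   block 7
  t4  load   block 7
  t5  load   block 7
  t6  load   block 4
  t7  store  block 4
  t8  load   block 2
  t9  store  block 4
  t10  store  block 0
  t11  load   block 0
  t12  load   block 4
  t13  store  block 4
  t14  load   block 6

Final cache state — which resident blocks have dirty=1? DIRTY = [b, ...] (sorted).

0: W B2 -> L2 miss  d=D]
1: W B6 -> L2 miss wb->B2  d=D]
2: R B7 -> L3 miss  d=-]
3: R B7 -> L3 hit  d=-]
4: R B7 -> L3 hit  d=-]
5: R B7 -> L3 hit  d=-]
6: R B4 -> L0 miss  d=-]
7: W B4 -> L0 hit  d=D]
8: R B2 -> L2 miss wb->B6  d=-]
9: W B4 -> L0 hit  d=D]
10: W B0 -> L0 miss wb->B4  d=D]
11: R B0 -> L0 hit  d=D]
12: R B4 -> L0 miss wb->B0  d=-]
13: W B4 -> L0 hit  d=D]
14: R B6 -> L2 miss  d=-]

DIRTY = [4]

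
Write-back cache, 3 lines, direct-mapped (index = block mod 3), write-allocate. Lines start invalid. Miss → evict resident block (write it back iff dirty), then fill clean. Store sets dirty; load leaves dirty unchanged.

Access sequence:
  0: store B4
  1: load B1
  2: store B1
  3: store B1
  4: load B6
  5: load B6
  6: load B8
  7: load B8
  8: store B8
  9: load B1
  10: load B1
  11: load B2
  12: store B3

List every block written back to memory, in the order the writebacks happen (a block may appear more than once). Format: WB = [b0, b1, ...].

0: W B4 → L1 miss [D]
1: R B1 → L1 miss wb→B4 [-]
2: W B1 → L1 hit [D]
3: W B1 → L1 hit [D]
4: R B6 → L0 miss [-]
5: R B6 → L0 hit [-]
6: R B8 → L2 miss [-]
7: R B8 → L2 hit [-]
8: W B8 → L2 hit [D]
9: R B1 → L1 hit [D]
10: R B1 → L1 hit [D]
11: R B2 → L2 miss wb→B8 [-]
12: W B3 → L0 miss [D]

WB = [4, 8]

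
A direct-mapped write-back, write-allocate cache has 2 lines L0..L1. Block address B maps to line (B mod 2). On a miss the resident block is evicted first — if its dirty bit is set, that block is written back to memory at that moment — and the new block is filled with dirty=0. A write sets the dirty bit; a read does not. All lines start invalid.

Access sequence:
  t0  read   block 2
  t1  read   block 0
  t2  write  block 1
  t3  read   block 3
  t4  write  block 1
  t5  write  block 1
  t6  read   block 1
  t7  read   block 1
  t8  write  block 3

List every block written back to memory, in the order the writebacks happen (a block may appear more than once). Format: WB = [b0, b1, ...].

0: R B2 → L0 miss [-]
1: R B0 → L0 miss [-]
2: W B1 → L1 miss [D]
3: R B3 → L1 miss wb→B1 [-]
4: W B1 → L1 miss [D]
5: W B1 → L1 hit [D]
6: R B1 → L1 hit [D]
7: R B1 → L1 hit [D]
8: W B3 → L1 miss wb→B1 [D]

WB = [1, 1]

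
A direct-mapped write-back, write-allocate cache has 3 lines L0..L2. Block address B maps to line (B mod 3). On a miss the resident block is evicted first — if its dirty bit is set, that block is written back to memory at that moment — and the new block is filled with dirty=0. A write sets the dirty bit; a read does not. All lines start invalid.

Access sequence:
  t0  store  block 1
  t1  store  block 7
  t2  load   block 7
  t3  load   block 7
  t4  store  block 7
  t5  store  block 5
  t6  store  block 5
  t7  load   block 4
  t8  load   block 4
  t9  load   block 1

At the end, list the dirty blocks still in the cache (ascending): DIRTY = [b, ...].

DIRTY = [5]

0: W B1 → L1 miss [D]
1: W B7 → L1 miss wb→B1 [D]
2: R B7 → L1 hit [D]
3: R B7 → L1 hit [D]
4: W B7 → L1 hit [D]
5: W B5 → L2 miss [D]
6: W B5 → L2 hit [D]
7: R B4 → L1 miss wb→B7 [-]
8: R B4 → L1 hit [-]
9: R B1 → L1 miss [-]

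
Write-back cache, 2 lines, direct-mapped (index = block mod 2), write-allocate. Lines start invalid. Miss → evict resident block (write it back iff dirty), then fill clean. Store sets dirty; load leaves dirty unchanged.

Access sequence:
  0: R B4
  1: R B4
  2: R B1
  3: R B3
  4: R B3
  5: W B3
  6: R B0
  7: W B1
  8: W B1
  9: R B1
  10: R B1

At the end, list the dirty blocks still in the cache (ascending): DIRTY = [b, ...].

DIRTY = [1]

0: R B4 → L0 miss [-]
1: R B4 → L0 hit [-]
2: R B1 → L1 miss [-]
3: R B3 → L1 miss [-]
4: R B3 → L1 hit [-]
5: W B3 → L1 hit [D]
6: R B0 → L0 miss [-]
7: W B1 → L1 miss wb→B3 [D]
8: W B1 → L1 hit [D]
9: R B1 → L1 hit [D]
10: R B1 → L1 hit [D]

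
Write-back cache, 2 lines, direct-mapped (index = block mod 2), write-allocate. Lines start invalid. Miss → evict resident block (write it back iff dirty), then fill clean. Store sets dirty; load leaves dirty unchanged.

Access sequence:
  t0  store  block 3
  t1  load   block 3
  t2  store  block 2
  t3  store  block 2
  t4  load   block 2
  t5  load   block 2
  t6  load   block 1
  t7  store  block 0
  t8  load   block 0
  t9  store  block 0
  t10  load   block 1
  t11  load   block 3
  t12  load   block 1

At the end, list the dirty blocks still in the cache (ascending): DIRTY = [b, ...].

0: W B3 → L1 miss [D]
1: R B3 → L1 hit [D]
2: W B2 → L0 miss [D]
3: W B2 → L0 hit [D]
4: R B2 → L0 hit [D]
5: R B2 → L0 hit [D]
6: R B1 → L1 miss wb→B3 [-]
7: W B0 → L0 miss wb→B2 [D]
8: R B0 → L0 hit [D]
9: W B0 → L0 hit [D]
10: R B1 → L1 hit [-]
11: R B3 → L1 miss [-]
12: R B1 → L1 miss [-]

DIRTY = [0]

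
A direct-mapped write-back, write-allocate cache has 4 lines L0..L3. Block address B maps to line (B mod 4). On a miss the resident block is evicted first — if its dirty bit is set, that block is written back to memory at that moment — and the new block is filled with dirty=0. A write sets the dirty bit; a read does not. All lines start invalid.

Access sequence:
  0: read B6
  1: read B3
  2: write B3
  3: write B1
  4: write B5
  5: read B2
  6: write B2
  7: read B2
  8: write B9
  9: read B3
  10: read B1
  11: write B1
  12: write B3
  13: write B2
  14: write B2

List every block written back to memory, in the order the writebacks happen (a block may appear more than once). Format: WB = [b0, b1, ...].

0: R B6 -> L2 miss  d=-]
1: R B3 -> L3 miss  d=-]
2: W B3 -> L3 hit  d=D]
3: W B1 -> L1 miss  d=D]
4: W B5 -> L1 miss wb->B1  d=D]
5: R B2 -> L2 miss  d=-]
6: W B2 -> L2 hit  d=D]
7: R B2 -> L2 hit  d=D]
8: W B9 -> L1 miss wb->B5  d=D]
9: R B3 -> L3 hit  d=D]
10: R B1 -> L1 miss wb->B9  d=-]
11: W B1 -> L1 hit  d=D]
12: W B3 -> L3 hit  d=D]
13: W B2 -> L2 hit  d=D]
14: W B2 -> L2 hit  d=D]

WB = [1, 5, 9]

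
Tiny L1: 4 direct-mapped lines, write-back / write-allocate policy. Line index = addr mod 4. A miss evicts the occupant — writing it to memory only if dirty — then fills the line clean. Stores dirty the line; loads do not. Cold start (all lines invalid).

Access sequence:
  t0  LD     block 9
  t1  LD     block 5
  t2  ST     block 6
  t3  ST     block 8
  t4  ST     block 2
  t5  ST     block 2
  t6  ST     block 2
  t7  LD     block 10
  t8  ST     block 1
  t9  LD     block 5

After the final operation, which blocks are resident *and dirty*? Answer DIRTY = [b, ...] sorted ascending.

0: R B9 -> L1 miss  d=-]
1: R B5 -> L1 miss  d=-]
2: W B6 -> L2 miss  d=D]
3: W B8 -> L0 miss  d=D]
4: W B2 -> L2 miss wb->B6  d=D]
5: W B2 -> L2 hit  d=D]
6: W B2 -> L2 hit  d=D]
7: R B10 -> L2 miss wb->B2  d=-]
8: W B1 -> L1 miss  d=D]
9: R B5 -> L1 miss wb->B1  d=-]

DIRTY = [8]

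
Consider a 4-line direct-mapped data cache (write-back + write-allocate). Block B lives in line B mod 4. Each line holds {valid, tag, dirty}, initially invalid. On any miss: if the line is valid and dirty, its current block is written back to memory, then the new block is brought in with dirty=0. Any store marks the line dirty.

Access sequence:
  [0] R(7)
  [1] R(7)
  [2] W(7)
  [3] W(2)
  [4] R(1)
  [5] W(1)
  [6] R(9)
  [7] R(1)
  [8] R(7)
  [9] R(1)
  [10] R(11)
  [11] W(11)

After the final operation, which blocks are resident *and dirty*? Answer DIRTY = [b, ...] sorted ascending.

0: R B7 → L3 miss [-]
1: R B7 → L3 hit [-]
2: W B7 → L3 hit [D]
3: W B2 → L2 miss [D]
4: R B1 → L1 miss [-]
5: W B1 → L1 hit [D]
6: R B9 → L1 miss wb→B1 [-]
7: R B1 → L1 miss [-]
8: R B7 → L3 hit [D]
9: R B1 → L1 hit [-]
10: R B11 → L3 miss wb→B7 [-]
11: W B11 → L3 hit [D]

DIRTY = [2, 11]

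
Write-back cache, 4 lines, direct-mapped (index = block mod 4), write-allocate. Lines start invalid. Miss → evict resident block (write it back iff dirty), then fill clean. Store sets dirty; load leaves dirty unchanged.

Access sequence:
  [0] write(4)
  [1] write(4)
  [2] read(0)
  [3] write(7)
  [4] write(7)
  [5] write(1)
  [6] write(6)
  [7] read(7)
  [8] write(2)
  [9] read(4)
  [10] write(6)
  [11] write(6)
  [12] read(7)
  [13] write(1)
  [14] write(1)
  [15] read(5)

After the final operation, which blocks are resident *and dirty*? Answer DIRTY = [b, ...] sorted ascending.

0: W B4 → L0 miss [D]
1: W B4 → L0 hit [D]
2: R B0 → L0 miss wb→B4 [-]
3: W B7 → L3 miss [D]
4: W B7 → L3 hit [D]
5: W B1 → L1 miss [D]
6: W B6 → L2 miss [D]
7: R B7 → L3 hit [D]
8: W B2 → L2 miss wb→B6 [D]
9: R B4 → L0 miss [-]
10: W B6 → L2 miss wb→B2 [D]
11: W B6 → L2 hit [D]
12: R B7 → L3 hit [D]
13: W B1 → L1 hit [D]
14: W B1 → L1 hit [D]
15: R B5 → L1 miss wb→B1 [-]

DIRTY = [6, 7]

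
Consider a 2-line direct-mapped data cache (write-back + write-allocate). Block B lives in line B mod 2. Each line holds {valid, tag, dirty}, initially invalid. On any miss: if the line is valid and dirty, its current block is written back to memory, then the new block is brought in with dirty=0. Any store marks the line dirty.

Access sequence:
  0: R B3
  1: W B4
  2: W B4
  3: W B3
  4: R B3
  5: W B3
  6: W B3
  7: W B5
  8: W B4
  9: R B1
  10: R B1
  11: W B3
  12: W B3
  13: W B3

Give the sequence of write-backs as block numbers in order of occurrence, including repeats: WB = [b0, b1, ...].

  0 | R B3 → L1 miss [-]
  1 | W B4 → L0 miss [D]
  2 | W B4 → L0 hit [D]
  3 | W B3 → L1 hit [D]
  4 | R B3 → L1 hit [D]
  5 | W B3 → L1 hit [D]
  6 | W B3 → L1 hit [D]
  7 | W B5 → L1 miss wb→B3 [D]
  8 | W B4 → L0 hit [D]
  9 | R B1 → L1 miss wb→B5 [-]
  10 | R B1 → L1 hit [-]
  11 | W B3 → L1 miss [D]
  12 | W B3 → L1 hit [D]
  13 | W B3 → L1 hit [D]

WB = [3, 5]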